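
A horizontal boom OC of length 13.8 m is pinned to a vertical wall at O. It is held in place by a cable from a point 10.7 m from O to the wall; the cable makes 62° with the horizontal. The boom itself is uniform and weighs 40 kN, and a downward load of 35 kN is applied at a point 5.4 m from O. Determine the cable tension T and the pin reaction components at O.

ΣM about O: T·sin62°·10.7 − 40·6.9 − 35·5.4 = 0 → T = 465/(10.7·0.882948) = 49.2191 ≈ 49.22 kN.
ΣF_x = 0: O_x − T·cos62° = 0 → O_x = 49.2191 × 0.469472 = 23.11 kN.
ΣF_y = 0: O_y + T·sin62° − 40 − 35 = 0 → O_y = 75 − 49.2191 × 0.882948 = 31.54 kN.

T = 49.22 kN, O_x = 23.11 kN, O_y = 31.54 kN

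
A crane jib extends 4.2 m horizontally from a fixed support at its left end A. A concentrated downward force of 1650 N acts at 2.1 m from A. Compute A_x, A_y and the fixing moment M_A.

A_x = 0, A_y = 1650 N, M_A = 3465 N·m

ΣF_x = 0: A_x = 0.
ΣF_y = 0: A_y − 1650 = 0 → A_y = 1650 N.
ΣM about A: M_A − 1650·2.1 = 0 → M_A = 3465 N·m.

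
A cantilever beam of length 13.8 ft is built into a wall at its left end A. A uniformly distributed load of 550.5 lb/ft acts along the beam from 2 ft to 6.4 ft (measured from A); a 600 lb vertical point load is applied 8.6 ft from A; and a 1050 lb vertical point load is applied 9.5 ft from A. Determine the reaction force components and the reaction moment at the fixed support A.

Resultant of the distributed load: 550.5 × 4.4 = 2422.2 lb at 4.2 ft from A.
ΣF_x = 0: A_x = 0.
ΣF_y = 0: A_y − 550.5·4.4 − 600 − 1050 = 0 → A_y = 4072 lb.
ΣM about A: M_A − (550.5·4.4)·4.2 − 600·8.6 − 1050·9.5 = 0 → M_A = 25310 lb·ft.

A_x = 0, A_y = 4072 lb, M_A = 25310 lb·ft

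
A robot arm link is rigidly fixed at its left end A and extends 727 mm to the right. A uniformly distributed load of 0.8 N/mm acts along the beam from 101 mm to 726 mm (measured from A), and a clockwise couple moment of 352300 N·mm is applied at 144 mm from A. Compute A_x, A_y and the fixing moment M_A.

Resultant of the distributed load: 0.8 × 625 = 500 N at 413.5 mm from A.
ΣF_x = 0: A_x = 0.
ΣF_y = 0: A_y − 0.8·625 = 0 → A_y = 500.0 N.
ΣM about A: M_A − (0.8·625)·413.5 − 352300 = 0 → M_A = 559000 N·mm.

A_x = 0, A_y = 500.0 N, M_A = 559000 N·mm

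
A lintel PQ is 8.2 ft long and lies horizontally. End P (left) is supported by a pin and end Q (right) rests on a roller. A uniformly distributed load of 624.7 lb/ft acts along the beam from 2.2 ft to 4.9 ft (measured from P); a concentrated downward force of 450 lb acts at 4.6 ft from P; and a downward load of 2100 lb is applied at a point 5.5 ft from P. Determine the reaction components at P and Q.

P_x = 0, P_y = 1846 lb, Q_y = 2391 lb

Resultant of the distributed load: 624.7 × 2.7 = 1686.69 lb at 3.55 ft from P.
ΣM about P: Q_y·8.2 − (624.7·2.7)·3.55 − 450·4.6 − 2100·5.5 = 0 → Q_y = 19607.7495/8.2 = 2391.19 ≈ 2391 lb.
ΣF_y = 0: P_y + 2391.19 − 624.7·2.7 − 450 − 2100 = 0 → P_y = 1846 lb.
ΣF_x = 0: no horizontal applied forces, so P_x = 0.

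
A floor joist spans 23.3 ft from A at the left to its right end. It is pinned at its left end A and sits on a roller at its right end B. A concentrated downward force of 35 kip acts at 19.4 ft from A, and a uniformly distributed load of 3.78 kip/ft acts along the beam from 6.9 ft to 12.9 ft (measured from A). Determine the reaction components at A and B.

A_x = 0, A_y = 18.90 kip, B_y = 38.78 kip

Resultant of the distributed load: 3.78 × 6 = 22.68 kip at 9.9 ft from A.
Taking moments about A: B_y·23.3 − 35·19.4 − (3.78·6)·9.9 = 0 → B_y = 903.532/23.3 = 38.7782 ≈ 38.78 kip.
ΣF_y = 0: A_y + 38.7782 − 35 − 3.78·6 = 0 → A_y = 18.90 kip.
ΣF_x = 0: no horizontal applied forces, so A_x = 0.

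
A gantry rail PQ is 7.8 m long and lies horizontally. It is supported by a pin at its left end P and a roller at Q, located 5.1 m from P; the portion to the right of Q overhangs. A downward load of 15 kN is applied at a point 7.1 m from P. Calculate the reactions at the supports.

P_x = 0, P_y = -5.882 kN, Q_y = 20.88 kN

Taking moments about P: Q_y·5.1 − 15·7.1 = 0 → Q_y = 106.5/5.1 = 20.8824 ≈ 20.88 kN.
ΣF_y = 0: P_y + 20.8824 − 15 = 0 → P_y = -5.882 kN.
ΣF_x = 0: no horizontal applied forces, so P_x = 0.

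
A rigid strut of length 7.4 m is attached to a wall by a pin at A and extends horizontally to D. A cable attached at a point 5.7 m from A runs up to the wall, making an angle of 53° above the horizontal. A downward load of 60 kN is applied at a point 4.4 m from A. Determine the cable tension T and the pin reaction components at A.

T = 57.99 kN, A_x = 34.90 kN, A_y = 13.68 kN

ΣM about A: T·sin53°·5.7 − 60·4.4 = 0 → T = 264/(5.7·0.798636) = 57.9936 ≈ 57.99 kN.
ΣF_x = 0: A_x − T·cos53° = 0 → A_x = 57.9936 × 0.601815 = 34.90 kN.
ΣF_y = 0: A_y + T·sin53° − 60 = 0 → A_y = 60 − 57.9936 × 0.798636 = 13.68 kN.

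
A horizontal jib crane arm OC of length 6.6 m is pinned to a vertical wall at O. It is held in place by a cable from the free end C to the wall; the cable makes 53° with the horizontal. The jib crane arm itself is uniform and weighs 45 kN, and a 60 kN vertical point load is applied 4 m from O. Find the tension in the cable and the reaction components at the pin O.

ΣM about O: T·sin53°·6.6 − 45·3.3 − 60·4 = 0 → T = 388.5/(6.6·0.798636) = 73.7052 ≈ 73.71 kN.
ΣF_x = 0: O_x − T·cos53° = 0 → O_x = 73.7052 × 0.601815 = 44.36 kN.
ΣF_y = 0: O_y + T·sin53° − 45 − 60 = 0 → O_y = 105 − 73.7052 × 0.798636 = 46.14 kN.

T = 73.71 kN, O_x = 44.36 kN, O_y = 46.14 kN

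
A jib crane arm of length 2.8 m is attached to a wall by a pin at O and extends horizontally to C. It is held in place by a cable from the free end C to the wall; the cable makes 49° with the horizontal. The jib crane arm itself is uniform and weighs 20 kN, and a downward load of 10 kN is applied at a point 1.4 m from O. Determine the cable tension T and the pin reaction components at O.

T = 19.88 kN, O_x = 13.04 kN, O_y = 15.00 kN

ΣM about O: T·sin49°·2.8 − 20·1.4 − 10·1.4 = 0 → T = 42/(2.8·0.75471) = 19.8752 ≈ 19.88 kN.
ΣF_x = 0: O_x − T·cos49° = 0 → O_x = 19.8752 × 0.656059 = 13.04 kN.
ΣF_y = 0: O_y + T·sin49° − 20 − 10 = 0 → O_y = 30 − 19.8752 × 0.75471 = 15.00 kN.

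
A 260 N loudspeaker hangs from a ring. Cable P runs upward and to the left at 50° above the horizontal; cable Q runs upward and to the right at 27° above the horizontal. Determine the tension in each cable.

T_P = 237.8 N, T_Q = 171.5 N

ΣF_x = 0: −T_P·cos50° + T_Q·cos27° = 0 → T_Q = 0.721417·T_P.
ΣF_y = 0: T_P·sin50° + T_Q·sin27° = 260.
Substitute: T_P·(0.766044 + 0.721417·0.45399) = 260 → T_P = 237.756 ≈ 237.8 N.
Then T_Q = 0.721417 × 237.756 = 171.5 N.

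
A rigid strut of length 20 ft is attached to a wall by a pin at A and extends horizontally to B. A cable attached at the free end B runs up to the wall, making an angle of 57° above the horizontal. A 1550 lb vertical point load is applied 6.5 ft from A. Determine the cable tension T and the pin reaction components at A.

T = 600.7 lb, A_x = 327.1 lb, A_y = 1046 lb

ΣM about A: T·sin57°·20 − 1550·6.5 = 0 → T = 10075/(20·0.838671) = 600.653 ≈ 600.7 lb.
ΣF_x = 0: A_x − T·cos57° = 0 → A_x = 600.653 × 0.544639 = 327.1 lb.
ΣF_y = 0: A_y + T·sin57° − 1550 = 0 → A_y = 1550 − 600.653 × 0.838671 = 1046 lb.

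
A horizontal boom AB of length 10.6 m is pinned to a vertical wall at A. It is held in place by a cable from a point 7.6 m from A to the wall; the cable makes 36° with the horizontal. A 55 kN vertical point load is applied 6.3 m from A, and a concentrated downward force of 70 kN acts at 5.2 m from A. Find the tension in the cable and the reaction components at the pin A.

T = 159.0 kN, A_x = 128.7 kN, A_y = 31.51 kN

ΣM about A: T·sin36°·7.6 − 55·6.3 − 70·5.2 = 0 → T = 710.5/(7.6·0.587785) = 159.049 ≈ 159.0 kN.
ΣF_x = 0: A_x − T·cos36° = 0 → A_x = 159.049 × 0.809017 = 128.7 kN.
ΣF_y = 0: A_y + T·sin36° − 55 − 70 = 0 → A_y = 125 − 159.049 × 0.587785 = 31.51 kN.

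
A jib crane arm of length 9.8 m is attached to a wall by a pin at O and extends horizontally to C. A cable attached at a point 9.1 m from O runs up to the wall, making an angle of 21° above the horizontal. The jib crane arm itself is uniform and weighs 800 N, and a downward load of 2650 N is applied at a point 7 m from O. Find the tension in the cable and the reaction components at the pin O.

ΣM about O: T·sin21°·9.1 − 800·4.9 − 2650·7 = 0 → T = 22470/(9.1·0.358368) = 6890.21 ≈ 6890 N.
ΣF_x = 0: O_x − T·cos21° = 0 → O_x = 6890.21 × 0.93358 = 6433 N.
ΣF_y = 0: O_y + T·sin21° − 800 − 2650 = 0 → O_y = 3450 − 6890.21 × 0.358368 = 980.8 N.

T = 6890 N, O_x = 6433 N, O_y = 980.8 N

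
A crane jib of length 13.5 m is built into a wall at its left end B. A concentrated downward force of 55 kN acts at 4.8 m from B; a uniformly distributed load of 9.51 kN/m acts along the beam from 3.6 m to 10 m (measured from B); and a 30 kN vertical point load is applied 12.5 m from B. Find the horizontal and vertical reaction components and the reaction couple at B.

Resultant of the distributed load: 9.51 × 6.4 = 60.864 kN at 6.8 m from B.
ΣF_x = 0: B_x = 0.
ΣF_y = 0: B_y − 55 − 9.51·6.4 − 30 = 0 → B_y = 145.9 kN.
ΣM about B: M_B − 55·4.8 − (9.51·6.4)·6.8 − 30·12.5 = 0 → M_B = 1053 kN·m.

B_x = 0, B_y = 145.9 kN, M_B = 1053 kN·m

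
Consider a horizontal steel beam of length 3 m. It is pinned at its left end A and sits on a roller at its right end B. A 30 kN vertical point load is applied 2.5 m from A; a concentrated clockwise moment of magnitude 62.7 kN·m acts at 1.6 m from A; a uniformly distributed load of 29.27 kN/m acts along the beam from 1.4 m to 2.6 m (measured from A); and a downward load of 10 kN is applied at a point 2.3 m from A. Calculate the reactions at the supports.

A_x = 0, A_y = -1.859 kN, B_y = 76.98 kN

Resultant of the distributed load: 29.27 × 1.2 = 35.124 kN at 2 m from A.
Moments about A: B_y·3 − 30·2.5 − 62.7 − (29.27·1.2)·2 − 10·2.3 = 0 → B_y = 230.948/3 = 76.9827 ≈ 76.98 kN.
ΣF_y = 0: A_y + 76.9827 − 30 − 29.27·1.2 − 10 = 0 → A_y = -1.859 kN.
ΣF_x = 0: no horizontal applied forces, so A_x = 0.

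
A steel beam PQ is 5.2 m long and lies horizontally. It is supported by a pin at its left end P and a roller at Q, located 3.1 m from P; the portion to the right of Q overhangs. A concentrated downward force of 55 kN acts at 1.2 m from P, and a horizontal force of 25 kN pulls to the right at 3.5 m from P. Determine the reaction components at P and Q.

Moments about P: Q_y·3.1 − 55·1.2 = 0 → Q_y = 66/3.1 = 21.2903 ≈ 21.29 kN.
ΣF_y = 0: P_y + 21.2903 − 55 = 0 → P_y = 33.71 kN.
ΣF_x = 0: P_x + 25 = 0 → P_x = -25.00 kN.

P_x = -25.00 kN, P_y = 33.71 kN, Q_y = 21.29 kN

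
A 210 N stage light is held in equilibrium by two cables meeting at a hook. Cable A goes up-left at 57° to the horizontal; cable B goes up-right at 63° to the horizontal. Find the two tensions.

ΣF_x = 0: −T_A·cos57° + T_B·cos63° = 0 → T_B = 1.19967·T_A.
ΣF_y = 0: T_A·sin57° + T_B·sin63° = 210.
Substitute: T_A·(0.838671 + 1.19967·0.891007) = 210 → T_A = 110.087 ≈ 110.1 N.
Then T_B = 1.19967 × 110.087 = 132.1 N.

T_A = 110.1 N, T_B = 132.1 N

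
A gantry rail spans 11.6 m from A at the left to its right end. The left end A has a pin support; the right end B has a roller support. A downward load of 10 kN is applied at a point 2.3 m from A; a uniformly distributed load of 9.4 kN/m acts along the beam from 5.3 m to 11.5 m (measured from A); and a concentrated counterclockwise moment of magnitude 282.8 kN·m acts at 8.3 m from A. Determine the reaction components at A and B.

A_x = 0, A_y = 48.47 kN, B_y = 19.81 kN

Resultant of the distributed load: 9.4 × 6.2 = 58.28 kN at 8.4 m from A.
Moments about A: B_y·11.6 − 10·2.3 − (9.4·6.2)·8.4 + 282.8 = 0 → B_y = 229.752/11.6 = 19.8062 ≈ 19.81 kN.
ΣF_y = 0: A_y + 19.8062 − 10 − 9.4·6.2 = 0 → A_y = 48.47 kN.
ΣF_x = 0: no horizontal applied forces, so A_x = 0.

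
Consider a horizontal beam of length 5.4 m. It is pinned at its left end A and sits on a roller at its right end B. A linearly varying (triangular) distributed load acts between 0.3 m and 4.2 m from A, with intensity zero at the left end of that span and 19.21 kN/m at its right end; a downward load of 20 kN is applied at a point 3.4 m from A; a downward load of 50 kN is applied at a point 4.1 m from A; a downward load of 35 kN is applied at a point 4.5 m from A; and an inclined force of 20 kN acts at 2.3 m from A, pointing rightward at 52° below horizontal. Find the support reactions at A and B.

Resultant of the triangular load: ½ × 19.21 × 3.9 = 37.4595 kN, acting at 2.9 m from A (one-third of the span from the peak).
Moments about A: B_y·5.4 − (½·19.21·3.9)·2.9 − 20·3.4 − 50·4.1 − 35·4.5 − 20·sin52°·2.3 = 0 → B_y = 575.381/5.4 = 106.552 ≈ 106.6 kN.
ΣF_y = 0: A_y + 106.552 − ½·19.21·3.9 − 20 − 50 − 35 − 20·sin52° = 0 → A_y = 51.67 kN.
ΣF_x = 0: A_x + 20·cos52° = 0 → A_x = -12.31 kN.

A_x = -12.31 kN, A_y = 51.67 kN, B_y = 106.6 kN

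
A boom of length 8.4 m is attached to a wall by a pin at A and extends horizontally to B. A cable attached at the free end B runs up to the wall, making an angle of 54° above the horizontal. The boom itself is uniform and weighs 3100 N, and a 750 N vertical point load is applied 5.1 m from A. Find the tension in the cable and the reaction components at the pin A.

T = 2479 N, A_x = 1457 N, A_y = 1845 N

ΣM about A: T·sin54°·8.4 − 3100·4.2 − 750·5.1 = 0 → T = 16845/(8.4·0.809017) = 2478.76 ≈ 2479 N.
ΣF_x = 0: A_x − T·cos54° = 0 → A_x = 2478.76 × 0.587785 = 1457 N.
ΣF_y = 0: A_y + T·sin54° − 3100 − 750 = 0 → A_y = 3850 − 2478.76 × 0.809017 = 1845 N.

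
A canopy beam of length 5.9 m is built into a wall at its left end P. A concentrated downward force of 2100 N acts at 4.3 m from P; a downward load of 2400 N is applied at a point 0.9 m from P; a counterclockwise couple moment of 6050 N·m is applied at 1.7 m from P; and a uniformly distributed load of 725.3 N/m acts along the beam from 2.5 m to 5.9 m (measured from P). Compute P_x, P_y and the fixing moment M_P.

P_x = 0, P_y = 6966 N, M_P = 15500 N·m

Resultant of the distributed load: 725.3 × 3.4 = 2466.02 N at 4.2 m from P.
ΣF_x = 0: P_x = 0.
ΣF_y = 0: P_y − 2100 − 2400 − 725.3·3.4 = 0 → P_y = 6966 N.
ΣM about P: M_P − 2100·4.3 − 2400·0.9 + 6050 − (725.3·3.4)·4.2 = 0 → M_P = 15500 N·m.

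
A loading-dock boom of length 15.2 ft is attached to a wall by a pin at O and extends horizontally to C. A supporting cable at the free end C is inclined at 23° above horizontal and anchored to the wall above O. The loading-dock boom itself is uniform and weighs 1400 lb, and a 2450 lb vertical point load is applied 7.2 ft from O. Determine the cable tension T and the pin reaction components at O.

T = 4762 lb, O_x = 4383 lb, O_y = 1989 lb

ΣM about O: T·sin23°·15.2 − 1400·7.6 − 2450·7.2 = 0 → T = 28280/(15.2·0.390731) = 4761.66 ≈ 4762 lb.
ΣF_x = 0: O_x − T·cos23° = 0 → O_x = 4761.66 × 0.920505 = 4383 lb.
ΣF_y = 0: O_y + T·sin23° − 1400 − 2450 = 0 → O_y = 3850 − 4761.66 × 0.390731 = 1989 lb.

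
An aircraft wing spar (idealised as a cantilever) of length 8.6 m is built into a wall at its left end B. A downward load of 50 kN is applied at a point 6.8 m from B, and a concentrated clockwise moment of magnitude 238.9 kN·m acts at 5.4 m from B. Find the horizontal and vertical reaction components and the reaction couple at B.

B_x = 0, B_y = 50.00 kN, M_B = 578.9 kN·m

ΣF_x = 0: B_x = 0.
ΣF_y = 0: B_y − 50 = 0 → B_y = 50.00 kN.
ΣM about B: M_B − 50·6.8 − 238.9 = 0 → M_B = 578.9 kN·m.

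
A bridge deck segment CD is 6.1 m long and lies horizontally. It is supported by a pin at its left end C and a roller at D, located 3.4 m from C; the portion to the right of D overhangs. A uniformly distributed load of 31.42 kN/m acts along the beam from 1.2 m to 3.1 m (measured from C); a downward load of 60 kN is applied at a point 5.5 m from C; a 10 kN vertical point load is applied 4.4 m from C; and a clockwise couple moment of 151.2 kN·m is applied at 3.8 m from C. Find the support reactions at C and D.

Resultant of the distributed load: 31.42 × 1.9 = 59.698 kN at 2.15 m from C.
Taking moments about C: D_y·3.4 − (31.42·1.9)·2.15 − 60·5.5 − 10·4.4 − 151.2 = 0 → D_y = 653.5507/3.4 = 192.221 ≈ 192.2 kN.
ΣF_y = 0: C_y + 192.221 − 31.42·1.9 − 60 − 10 = 0 → C_y = -62.52 kN.
ΣF_x = 0: no horizontal applied forces, so C_x = 0.

C_x = 0, C_y = -62.52 kN, D_y = 192.2 kN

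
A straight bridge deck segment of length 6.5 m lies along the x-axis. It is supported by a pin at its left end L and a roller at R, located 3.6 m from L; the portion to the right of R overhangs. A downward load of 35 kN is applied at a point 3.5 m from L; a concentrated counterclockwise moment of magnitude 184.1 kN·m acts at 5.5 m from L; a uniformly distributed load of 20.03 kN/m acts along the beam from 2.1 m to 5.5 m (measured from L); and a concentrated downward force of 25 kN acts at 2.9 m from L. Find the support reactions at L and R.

L_x = 0, L_y = 53.19 kN, R_y = 74.91 kN

Resultant of the distributed load: 20.03 × 3.4 = 68.102 kN at 3.8 m from L.
Moments about L: R_y·3.6 − 35·3.5 + 184.1 − (20.03·3.4)·3.8 − 25·2.9 = 0 → R_y = 269.6876/3.6 = 74.9132 ≈ 74.91 kN.
ΣF_y = 0: L_y + 74.9132 − 35 − 20.03·3.4 − 25 = 0 → L_y = 53.19 kN.
ΣF_x = 0: no horizontal applied forces, so L_x = 0.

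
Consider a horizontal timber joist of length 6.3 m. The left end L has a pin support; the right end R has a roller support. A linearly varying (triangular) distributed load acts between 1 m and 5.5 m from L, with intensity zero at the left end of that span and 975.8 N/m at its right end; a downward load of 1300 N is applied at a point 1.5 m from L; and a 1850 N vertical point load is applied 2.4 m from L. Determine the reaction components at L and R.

Resultant of the triangular load: ½ × 975.8 × 4.5 = 2195.55 N, acting at 4 m from L (one-third of the span from the peak).
Moments about L: R_y·6.3 − (½·975.8·4.5)·4 − 1300·1.5 − 1850·2.4 = 0 → R_y = 15172.2/6.3 = 2408.29 ≈ 2408 N.
ΣF_y = 0: L_y + 2408.29 − ½·975.8·4.5 − 1300 − 1850 = 0 → L_y = 2937 N.
ΣF_x = 0: no horizontal applied forces, so L_x = 0.

L_x = 0, L_y = 2937 N, R_y = 2408 N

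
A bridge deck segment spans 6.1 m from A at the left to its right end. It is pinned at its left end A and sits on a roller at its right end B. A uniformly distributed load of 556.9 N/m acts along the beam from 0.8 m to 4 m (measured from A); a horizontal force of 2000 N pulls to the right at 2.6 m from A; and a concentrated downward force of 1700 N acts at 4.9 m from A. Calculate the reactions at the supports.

Resultant of the distributed load: 556.9 × 3.2 = 1782.08 N at 2.4 m from A.
ΣM about A: B_y·6.1 − (556.9·3.2)·2.4 − 1700·4.9 = 0 → B_y = 12606.992/6.1 = 2066.72 ≈ 2067 N.
ΣF_y = 0: A_y + 2066.72 − 556.9·3.2 − 1700 = 0 → A_y = 1415 N.
ΣF_x = 0: A_x + 2000 = 0 → A_x = -2000 N.

A_x = -2000 N, A_y = 1415 N, B_y = 2067 N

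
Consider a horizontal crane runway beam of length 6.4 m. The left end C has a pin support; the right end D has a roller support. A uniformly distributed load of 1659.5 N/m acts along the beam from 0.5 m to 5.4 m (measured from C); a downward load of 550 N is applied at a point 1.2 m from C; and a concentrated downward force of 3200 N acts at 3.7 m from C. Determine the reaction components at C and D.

C_x = 0, C_y = 6180 N, D_y = 5701 N

Resultant of the distributed load: 1659.5 × 4.9 = 8131.55 N at 2.95 m from C.
Taking moments about C: D_y·6.4 − (1659.5·4.9)·2.95 − 550·1.2 − 3200·3.7 = 0 → D_y = 36488.0725/6.4 = 5701.26 ≈ 5701 N.
ΣF_y = 0: C_y + 5701.26 − 1659.5·4.9 − 550 − 3200 = 0 → C_y = 6180 N.
ΣF_x = 0: no horizontal applied forces, so C_x = 0.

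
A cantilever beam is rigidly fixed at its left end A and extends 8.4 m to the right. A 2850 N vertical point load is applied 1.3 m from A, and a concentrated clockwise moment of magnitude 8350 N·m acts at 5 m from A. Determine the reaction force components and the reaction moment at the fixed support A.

A_x = 0, A_y = 2850 N, M_A = 12060 N·m

ΣF_x = 0: A_x = 0.
ΣF_y = 0: A_y − 2850 = 0 → A_y = 2850 N.
ΣM about A: M_A − 2850·1.3 − 8350 = 0 → M_A = 12060 N·m.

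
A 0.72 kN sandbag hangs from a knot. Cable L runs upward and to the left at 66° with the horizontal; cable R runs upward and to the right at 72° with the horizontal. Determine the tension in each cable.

T_L = 0.3325 kN, T_R = 0.4377 kN

ΣF_x = 0: −T_L·cos66° + T_R·cos72° = 0 → T_R = 1.31623·T_L.
ΣF_y = 0: T_L·sin66° + T_R·sin72° = 0.72.
Substitute: T_L·(0.913545 + 1.31623·0.951057) = 0.72 → T_L = 0.332509 ≈ 0.3325 kN.
Then T_R = 1.31623 × 0.332509 = 0.4377 kN.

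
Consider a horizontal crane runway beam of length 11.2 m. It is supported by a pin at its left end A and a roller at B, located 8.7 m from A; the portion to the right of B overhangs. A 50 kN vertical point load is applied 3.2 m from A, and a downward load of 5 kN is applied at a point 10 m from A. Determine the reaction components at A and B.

ΣM about A: B_y·8.7 − 50·3.2 − 5·10 = 0 → B_y = 210/8.7 = 24.1379 ≈ 24.14 kN.
ΣF_y = 0: A_y + 24.1379 − 50 − 5 = 0 → A_y = 30.86 kN.
ΣF_x = 0: no horizontal applied forces, so A_x = 0.

A_x = 0, A_y = 30.86 kN, B_y = 24.14 kN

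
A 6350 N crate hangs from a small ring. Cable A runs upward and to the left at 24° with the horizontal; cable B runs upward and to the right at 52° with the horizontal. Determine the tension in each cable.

ΣF_x = 0: −T_A·cos24° + T_B·cos52° = 0 → T_B = 1.48384·T_A.
ΣF_y = 0: T_A·sin24° + T_B·sin52° = 6350.
Substitute: T_A·(0.406737 + 1.48384·0.788011) = 6350 → T_A = 4029.14 ≈ 4029 N.
Then T_B = 1.48384 × 4029.14 = 5979 N.

T_A = 4029 N, T_B = 5979 N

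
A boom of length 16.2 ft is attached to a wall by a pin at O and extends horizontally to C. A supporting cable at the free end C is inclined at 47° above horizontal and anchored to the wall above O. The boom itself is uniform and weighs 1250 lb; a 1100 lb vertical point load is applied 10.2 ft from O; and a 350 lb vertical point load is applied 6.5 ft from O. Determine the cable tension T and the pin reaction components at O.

T = 1994 lb, O_x = 1360 lb, O_y = 1242 lb

ΣM about O: T·sin47°·16.2 − 1250·8.1 − 1100·10.2 − 350·6.5 = 0 → T = 23620/(16.2·0.731354) = 1993.6 ≈ 1994 lb.
ΣF_x = 0: O_x − T·cos47° = 0 → O_x = 1993.6 × 0.681998 = 1360 lb.
ΣF_y = 0: O_y + T·sin47° − 1250 − 1100 − 350 = 0 → O_y = 2700 − 1993.6 × 0.731354 = 1242 lb.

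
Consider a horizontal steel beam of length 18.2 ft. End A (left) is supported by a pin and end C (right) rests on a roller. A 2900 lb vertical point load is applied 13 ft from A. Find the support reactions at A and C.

Moments about A: C_y·18.2 − 2900·13 = 0 → C_y = 37700/18.2 = 2071.43 ≈ 2071 lb.
ΣF_y = 0: A_y + 2071.43 − 2900 = 0 → A_y = 828.6 lb.
ΣF_x = 0: no horizontal applied forces, so A_x = 0.

A_x = 0, A_y = 828.6 lb, C_y = 2071 lb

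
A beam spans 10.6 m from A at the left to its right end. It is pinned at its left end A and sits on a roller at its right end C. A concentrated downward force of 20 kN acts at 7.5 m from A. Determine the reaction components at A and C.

A_x = 0, A_y = 5.849 kN, C_y = 14.15 kN

Moments about A: C_y·10.6 − 20·7.5 = 0 → C_y = 150/10.6 = 14.1509 ≈ 14.15 kN.
ΣF_y = 0: A_y + 14.1509 − 20 = 0 → A_y = 5.849 kN.
ΣF_x = 0: no horizontal applied forces, so A_x = 0.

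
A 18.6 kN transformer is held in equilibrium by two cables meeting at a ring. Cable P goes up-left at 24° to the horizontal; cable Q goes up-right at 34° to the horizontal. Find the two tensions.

ΣF_x = 0: −T_P·cos24° + T_Q·cos34° = 0 → T_Q = 1.10193·T_P.
ΣF_y = 0: T_P·sin24° + T_Q·sin34° = 18.6.
Substitute: T_P·(0.406737 + 1.10193·0.559193) = 18.6 → T_P = 18.1831 ≈ 18.18 kN.
Then T_Q = 1.10193 × 18.1831 = 20.04 kN.

T_P = 18.18 kN, T_Q = 20.04 kN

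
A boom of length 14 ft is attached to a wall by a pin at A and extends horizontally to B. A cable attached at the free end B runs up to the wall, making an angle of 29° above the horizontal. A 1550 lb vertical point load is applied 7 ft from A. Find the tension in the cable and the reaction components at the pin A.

T = 1599 lb, A_x = 1398 lb, A_y = 775.0 lb

ΣM about A: T·sin29°·14 − 1550·7 = 0 → T = 10850/(14·0.48481) = 1598.56 ≈ 1599 lb.
ΣF_x = 0: A_x − T·cos29° = 0 → A_x = 1598.56 × 0.87462 = 1398 lb.
ΣF_y = 0: A_y + T·sin29° − 1550 = 0 → A_y = 1550 − 1598.56 × 0.48481 = 775.0 lb.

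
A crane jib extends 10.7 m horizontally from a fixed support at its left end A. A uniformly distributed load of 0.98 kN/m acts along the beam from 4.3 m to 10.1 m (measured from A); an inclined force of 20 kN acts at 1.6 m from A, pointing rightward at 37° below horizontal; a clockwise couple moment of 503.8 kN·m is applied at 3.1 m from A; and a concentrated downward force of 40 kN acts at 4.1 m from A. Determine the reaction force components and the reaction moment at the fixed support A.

A_x = -15.97 kN, A_y = 57.72 kN, M_A = 728.0 kN·m

Resultant of the distributed load: 0.98 × 5.8 = 5.684 kN at 7.2 m from A.
ΣF_x = 0: A_x + 20·cos37° = 0 → A_x = -15.97 kN.
ΣF_y = 0: A_y − 0.98·5.8 − 20·sin37° − 40 = 0 → A_y = 57.72 kN.
ΣM about A: M_A − (0.98·5.8)·7.2 − 20·sin37°·1.6 − 503.8 − 40·4.1 = 0 → M_A = 728.0 kN·m.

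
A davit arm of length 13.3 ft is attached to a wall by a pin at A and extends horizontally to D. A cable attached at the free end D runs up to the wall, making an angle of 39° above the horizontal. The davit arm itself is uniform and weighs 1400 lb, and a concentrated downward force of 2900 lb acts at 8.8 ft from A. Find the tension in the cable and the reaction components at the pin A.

T = 4161 lb, A_x = 3234 lb, A_y = 1681 lb

ΣM about A: T·sin39°·13.3 − 1400·6.65 − 2900·8.8 = 0 → T = 34830/(13.3·0.62932) = 4161.31 ≈ 4161 lb.
ΣF_x = 0: A_x − T·cos39° = 0 → A_x = 4161.31 × 0.777146 = 3234 lb.
ΣF_y = 0: A_y + T·sin39° − 1400 − 2900 = 0 → A_y = 4300 − 4161.31 × 0.62932 = 1681 lb.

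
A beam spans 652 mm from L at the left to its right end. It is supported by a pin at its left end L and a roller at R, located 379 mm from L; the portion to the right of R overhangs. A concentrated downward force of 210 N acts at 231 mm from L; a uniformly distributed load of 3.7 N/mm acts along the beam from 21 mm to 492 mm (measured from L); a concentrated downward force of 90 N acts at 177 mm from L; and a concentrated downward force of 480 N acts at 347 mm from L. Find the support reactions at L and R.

L_x = 0, L_y = 733.8 N, R_y = 1789 N

Resultant of the distributed load: 3.7 × 471 = 1742.7 N at 256.5 mm from L.
ΣM about L: R_y·379 − 210·231 − (3.7·471)·256.5 − 90·177 − 480·347 = 0 → R_y = 678002.55/379 = 1788.92 ≈ 1789 N.
ΣF_y = 0: L_y + 1788.92 − 210 − 3.7·471 − 90 − 480 = 0 → L_y = 733.8 N.
ΣF_x = 0: no horizontal applied forces, so L_x = 0.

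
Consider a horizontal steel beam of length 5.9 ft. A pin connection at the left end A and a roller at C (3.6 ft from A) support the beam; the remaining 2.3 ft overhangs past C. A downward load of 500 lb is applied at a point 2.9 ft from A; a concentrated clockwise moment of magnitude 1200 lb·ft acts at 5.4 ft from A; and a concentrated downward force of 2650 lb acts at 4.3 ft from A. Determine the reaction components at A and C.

ΣM about A: C_y·3.6 − 500·2.9 − 1200 − 2650·4.3 = 0 → C_y = 14045/3.6 = 3901.39 ≈ 3901 lb.
ΣF_y = 0: A_y + 3901.39 − 500 − 2650 = 0 → A_y = -751.4 lb.
ΣF_x = 0: no horizontal applied forces, so A_x = 0.

A_x = 0, A_y = -751.4 lb, C_y = 3901 lb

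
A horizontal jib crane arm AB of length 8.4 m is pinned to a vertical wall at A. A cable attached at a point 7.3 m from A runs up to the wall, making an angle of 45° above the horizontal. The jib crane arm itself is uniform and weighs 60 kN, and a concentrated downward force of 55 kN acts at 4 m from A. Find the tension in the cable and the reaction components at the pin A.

T = 91.44 kN, A_x = 64.66 kN, A_y = 50.34 kN

ΣM about A: T·sin45°·7.3 − 60·4.2 − 55·4 = 0 → T = 472/(7.3·0.707107) = 91.4395 ≈ 91.44 kN.
ΣF_x = 0: A_x − T·cos45° = 0 → A_x = 91.4395 × 0.707107 = 64.66 kN.
ΣF_y = 0: A_y + T·sin45° − 60 − 55 = 0 → A_y = 115 − 91.4395 × 0.707107 = 50.34 kN.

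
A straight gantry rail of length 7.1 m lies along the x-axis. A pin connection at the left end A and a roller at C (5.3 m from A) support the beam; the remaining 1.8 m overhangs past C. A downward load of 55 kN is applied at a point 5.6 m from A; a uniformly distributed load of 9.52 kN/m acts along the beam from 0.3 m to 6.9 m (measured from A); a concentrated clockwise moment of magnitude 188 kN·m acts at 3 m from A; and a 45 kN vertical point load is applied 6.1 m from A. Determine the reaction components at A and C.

Resultant of the distributed load: 9.52 × 6.6 = 62.832 kN at 3.6 m from A.
ΣM about A: C_y·5.3 − 55·5.6 − (9.52·6.6)·3.6 − 188 − 45·6.1 = 0 → C_y = 996.6952/5.3 = 188.056 ≈ 188.1 kN.
ΣF_y = 0: A_y + 188.056 − 55 − 9.52·6.6 − 45 = 0 → A_y = -25.22 kN.
ΣF_x = 0: no horizontal applied forces, so A_x = 0.

A_x = 0, A_y = -25.22 kN, C_y = 188.1 kN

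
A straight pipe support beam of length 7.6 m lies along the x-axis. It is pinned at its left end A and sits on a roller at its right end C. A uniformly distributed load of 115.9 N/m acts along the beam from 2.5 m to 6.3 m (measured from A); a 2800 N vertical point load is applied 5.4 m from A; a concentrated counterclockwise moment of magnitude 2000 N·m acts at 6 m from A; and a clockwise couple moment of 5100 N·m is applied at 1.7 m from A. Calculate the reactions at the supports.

A_x = 0, A_y = 588.1 N, C_y = 2652 N

Resultant of the distributed load: 115.9 × 3.8 = 440.42 N at 4.4 m from A.
Taking moments about A: C_y·7.6 − (115.9·3.8)·4.4 − 2800·5.4 + 2000 − 5100 = 0 → C_y = 20157.848/7.6 = 2652.35 ≈ 2652 N.
ΣF_y = 0: A_y + 2652.35 − 115.9·3.8 − 2800 = 0 → A_y = 588.1 N.
ΣF_x = 0: no horizontal applied forces, so A_x = 0.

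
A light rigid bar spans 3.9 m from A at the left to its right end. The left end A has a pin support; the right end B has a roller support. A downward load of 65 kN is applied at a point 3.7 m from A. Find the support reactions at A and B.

A_x = 0, A_y = 3.333 kN, B_y = 61.67 kN

Taking moments about A: B_y·3.9 − 65·3.7 = 0 → B_y = 240.5/3.9 = 61.6667 ≈ 61.67 kN.
ΣF_y = 0: A_y + 61.6667 − 65 = 0 → A_y = 3.333 kN.
ΣF_x = 0: no horizontal applied forces, so A_x = 0.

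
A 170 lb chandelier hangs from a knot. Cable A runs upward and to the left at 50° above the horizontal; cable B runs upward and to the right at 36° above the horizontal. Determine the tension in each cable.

T_A = 137.9 lb, T_B = 109.5 lb

ΣF_x = 0: −T_A·cos50° + T_B·cos36° = 0 → T_B = 0.794529·T_A.
ΣF_y = 0: T_A·sin50° + T_B·sin36° = 170.
Substitute: T_A·(0.766044 + 0.794529·0.587785) = 170 → T_A = 137.869 ≈ 137.9 lb.
Then T_B = 0.794529 × 137.869 = 109.5 lb.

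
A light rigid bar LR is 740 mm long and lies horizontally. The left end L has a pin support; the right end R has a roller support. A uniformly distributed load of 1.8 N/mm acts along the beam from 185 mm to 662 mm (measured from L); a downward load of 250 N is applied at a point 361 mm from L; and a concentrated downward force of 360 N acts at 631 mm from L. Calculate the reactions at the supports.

L_x = 0, L_y = 548.3 N, R_y = 920.3 N

Resultant of the distributed load: 1.8 × 477 = 858.6 N at 423.5 mm from L.
Moments about L: R_y·740 − (1.8·477)·423.5 − 250·361 − 360·631 = 0 → R_y = 681027.1/740 = 920.307 ≈ 920.3 N.
ΣF_y = 0: L_y + 920.307 − 1.8·477 − 250 − 360 = 0 → L_y = 548.3 N.
ΣF_x = 0: no horizontal applied forces, so L_x = 0.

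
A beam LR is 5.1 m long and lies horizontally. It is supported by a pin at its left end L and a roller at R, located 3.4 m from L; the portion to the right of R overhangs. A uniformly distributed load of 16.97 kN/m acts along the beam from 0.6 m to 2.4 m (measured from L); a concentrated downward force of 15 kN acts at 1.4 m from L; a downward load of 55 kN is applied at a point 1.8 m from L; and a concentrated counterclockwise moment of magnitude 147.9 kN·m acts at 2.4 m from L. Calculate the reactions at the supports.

L_x = 0, L_y = 95.28 kN, R_y = 5.270 kN

Resultant of the distributed load: 16.97 × 1.8 = 30.546 kN at 1.5 m from L.
ΣM about L: R_y·3.4 − (16.97·1.8)·1.5 − 15·1.4 − 55·1.8 + 147.9 = 0 → R_y = 17.919/3.4 = 5.27029 ≈ 5.270 kN.
ΣF_y = 0: L_y + 5.27029 − 16.97·1.8 − 15 − 55 = 0 → L_y = 95.28 kN.
ΣF_x = 0: no horizontal applied forces, so L_x = 0.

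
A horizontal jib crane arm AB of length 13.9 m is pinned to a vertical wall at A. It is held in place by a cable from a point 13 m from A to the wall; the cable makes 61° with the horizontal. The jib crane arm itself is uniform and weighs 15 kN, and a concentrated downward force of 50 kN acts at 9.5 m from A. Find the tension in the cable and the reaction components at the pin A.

T = 50.95 kN, A_x = 24.70 kN, A_y = 20.44 kN

ΣM about A: T·sin61°·13 − 15·6.95 − 50·9.5 = 0 → T = 579.25/(13·0.87462) = 50.9452 ≈ 50.95 kN.
ΣF_x = 0: A_x − T·cos61° = 0 → A_x = 50.9452 × 0.48481 = 24.70 kN.
ΣF_y = 0: A_y + T·sin61° − 15 − 50 = 0 → A_y = 65 − 50.9452 × 0.87462 = 20.44 kN.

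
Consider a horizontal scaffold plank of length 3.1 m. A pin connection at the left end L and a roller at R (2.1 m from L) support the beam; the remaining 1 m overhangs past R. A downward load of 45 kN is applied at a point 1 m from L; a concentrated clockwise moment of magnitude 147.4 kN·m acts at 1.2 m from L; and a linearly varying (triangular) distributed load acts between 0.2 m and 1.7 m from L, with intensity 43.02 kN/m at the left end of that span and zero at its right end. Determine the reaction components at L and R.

L_x = 0, L_y = -25.11 kN, R_y = 102.4 kN

Resultant of the triangular load: ½ × 43.02 × 1.5 = 32.265 kN, acting at 0.7 m from L (one-third of the span from the peak).
ΣM about L: R_y·2.1 − 45·1 − 147.4 − (½·43.02·1.5)·0.7 = 0 → R_y = 214.9855/2.1 = 102.374 ≈ 102.4 kN.
ΣF_y = 0: L_y + 102.374 − 45 − ½·43.02·1.5 = 0 → L_y = -25.11 kN.
ΣF_x = 0: no horizontal applied forces, so L_x = 0.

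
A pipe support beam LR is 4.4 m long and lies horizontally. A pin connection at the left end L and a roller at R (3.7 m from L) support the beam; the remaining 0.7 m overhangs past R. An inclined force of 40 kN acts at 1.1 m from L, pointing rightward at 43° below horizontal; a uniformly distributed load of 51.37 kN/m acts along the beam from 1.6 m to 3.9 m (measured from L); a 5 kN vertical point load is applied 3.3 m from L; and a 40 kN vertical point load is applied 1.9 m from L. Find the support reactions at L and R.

Resultant of the distributed load: 51.37 × 2.3 = 118.151 kN at 2.75 m from L.
Taking moments about L: R_y·3.7 − 40·sin43°·1.1 − (51.37·2.3)·2.75 − 5·3.3 − 40·1.9 = 0 → R_y = 447.423/3.7 = 120.925 ≈ 120.9 kN.
ΣF_y = 0: L_y + 120.925 − 40·sin43° − 51.37·2.3 − 5 − 40 = 0 → L_y = 69.51 kN.
ΣF_x = 0: L_x + 40·cos43° = 0 → L_x = -29.25 kN.

L_x = -29.25 kN, L_y = 69.51 kN, R_y = 120.9 kN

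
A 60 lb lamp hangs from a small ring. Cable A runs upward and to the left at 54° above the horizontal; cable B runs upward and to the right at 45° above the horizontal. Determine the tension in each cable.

T_A = 42.96 lb, T_B = 35.71 lb

ΣF_x = 0: −T_A·cos54° + T_B·cos45° = 0 → T_B = 0.831254·T_A.
ΣF_y = 0: T_A·sin54° + T_B·sin45° = 60.
Substitute: T_A·(0.809017 + 0.831254·0.707107) = 60 → T_A = 42.9552 ≈ 42.96 lb.
Then T_B = 0.831254 × 42.9552 = 35.71 lb.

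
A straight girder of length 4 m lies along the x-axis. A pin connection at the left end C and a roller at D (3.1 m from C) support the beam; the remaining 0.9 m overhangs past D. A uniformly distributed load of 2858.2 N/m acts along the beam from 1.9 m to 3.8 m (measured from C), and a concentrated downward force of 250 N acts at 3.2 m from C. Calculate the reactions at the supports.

Resultant of the distributed load: 2858.2 × 1.9 = 5430.58 N at 2.85 m from C.
Moments about C: D_y·3.1 − (2858.2·1.9)·2.85 − 250·3.2 = 0 → D_y = 16277.153/3.1 = 5250.69 ≈ 5251 N.
ΣF_y = 0: C_y + 5250.69 − 2858.2·1.9 − 250 = 0 → C_y = 429.9 N.
ΣF_x = 0: no horizontal applied forces, so C_x = 0.

C_x = 0, C_y = 429.9 N, D_y = 5251 N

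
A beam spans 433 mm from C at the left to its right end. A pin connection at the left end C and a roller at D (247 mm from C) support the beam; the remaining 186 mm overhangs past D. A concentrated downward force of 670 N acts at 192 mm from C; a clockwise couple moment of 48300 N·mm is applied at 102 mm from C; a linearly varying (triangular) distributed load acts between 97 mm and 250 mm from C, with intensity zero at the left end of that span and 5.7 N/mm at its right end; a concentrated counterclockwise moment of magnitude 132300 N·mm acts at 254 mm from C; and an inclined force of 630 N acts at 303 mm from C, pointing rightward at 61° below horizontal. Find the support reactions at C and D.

C_x = -305.4 N, C_y = 449.1 N, D_y = 1208 N

Resultant of the triangular load: ½ × 5.7 × 153 = 436.05 N, acting at 199 mm from C (one-third of the span from the peak).
Moments about C: D_y·247 − 670·192 − 48300 − (½·5.7·153)·199 + 132300 − 630·sin61°·303 = 0 → D_y = 298370/247 = 1207.98 ≈ 1208 N.
ΣF_y = 0: C_y + 1207.98 − 670 − ½·5.7·153 − 630·sin61° = 0 → C_y = 449.1 N.
ΣF_x = 0: C_x + 630·cos61° = 0 → C_x = -305.4 N.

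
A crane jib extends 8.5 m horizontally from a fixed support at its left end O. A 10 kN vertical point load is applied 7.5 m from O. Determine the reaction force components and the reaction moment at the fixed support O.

O_x = 0, O_y = 10.00 kN, M_O = 75.00 kN·m

ΣF_x = 0: O_x = 0.
ΣF_y = 0: O_y − 10 = 0 → O_y = 10.00 kN.
ΣM about O: M_O − 10·7.5 = 0 → M_O = 75.00 kN·m.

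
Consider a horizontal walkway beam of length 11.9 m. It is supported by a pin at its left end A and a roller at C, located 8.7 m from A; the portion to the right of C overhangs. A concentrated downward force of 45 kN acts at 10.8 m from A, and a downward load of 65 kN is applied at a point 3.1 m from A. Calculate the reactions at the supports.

A_x = 0, A_y = 30.98 kN, C_y = 79.02 kN

Taking moments about A: C_y·8.7 − 45·10.8 − 65·3.1 = 0 → C_y = 687.5/8.7 = 79.023 ≈ 79.02 kN.
ΣF_y = 0: A_y + 79.023 − 45 − 65 = 0 → A_y = 30.98 kN.
ΣF_x = 0: no horizontal applied forces, so A_x = 0.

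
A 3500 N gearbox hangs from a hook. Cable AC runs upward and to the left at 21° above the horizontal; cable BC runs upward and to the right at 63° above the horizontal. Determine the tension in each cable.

ΣF_x = 0: −T_AC·cos21° + T_BC·cos63° = 0 → T_BC = 2.05639·T_AC.
ΣF_y = 0: T_AC·sin21° + T_BC·sin63° = 3500.
Substitute: T_AC·(0.358368 + 2.05639·0.891007) = 3500 → T_AC = 1597.72 ≈ 1598 N.
Then T_BC = 2.05639 × 1597.72 = 3286 N.

T_AC = 1598 N, T_BC = 3286 N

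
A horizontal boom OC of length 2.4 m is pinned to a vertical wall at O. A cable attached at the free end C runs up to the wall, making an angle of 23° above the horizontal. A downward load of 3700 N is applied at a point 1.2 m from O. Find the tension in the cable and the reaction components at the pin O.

ΣM about O: T·sin23°·2.4 − 3700·1.2 = 0 → T = 4440/(2.4·0.390731) = 4734.72 ≈ 4735 N.
ΣF_x = 0: O_x − T·cos23° = 0 → O_x = 4734.72 × 0.920505 = 4358 N.
ΣF_y = 0: O_y + T·sin23° − 3700 = 0 → O_y = 3700 − 4734.72 × 0.390731 = 1850 N.

T = 4735 N, O_x = 4358 N, O_y = 1850 N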